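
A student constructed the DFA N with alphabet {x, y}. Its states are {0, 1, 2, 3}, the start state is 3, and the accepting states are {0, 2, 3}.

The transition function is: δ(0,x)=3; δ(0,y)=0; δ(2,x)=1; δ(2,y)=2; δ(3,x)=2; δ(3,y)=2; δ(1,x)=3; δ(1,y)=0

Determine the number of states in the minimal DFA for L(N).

P0 = {0,2,3} | {1}.
Split {0,2,3} by δ(·,x) → {0,3} and {2}.
On input x, block {0,3} splits into {0} and {3}.
The partition is now stable with 4 blocks: {0} | {1} | {2} | {3}.

4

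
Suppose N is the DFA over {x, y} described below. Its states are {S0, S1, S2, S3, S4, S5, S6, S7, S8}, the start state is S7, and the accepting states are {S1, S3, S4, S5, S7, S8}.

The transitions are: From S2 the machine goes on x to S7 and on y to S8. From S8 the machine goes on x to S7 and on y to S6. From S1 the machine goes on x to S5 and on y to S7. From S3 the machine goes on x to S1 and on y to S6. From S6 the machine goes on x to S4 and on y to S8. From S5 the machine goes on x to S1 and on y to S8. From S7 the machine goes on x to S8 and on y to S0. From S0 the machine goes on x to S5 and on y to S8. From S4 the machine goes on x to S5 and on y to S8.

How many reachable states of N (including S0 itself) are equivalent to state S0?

Reachable states from the start: {S0,S1,S4,S5,S6,S7,S8}. Unreachable: {S2,S3} — drop them.
Start with accepting vs non-accepting: {S1,S4,S5,S7,S8} | {S0,S6}.
On input y, block {S1,S4,S5,S7,S8} splits into {S1,S4,S5} and {S7,S8}.
The partition is now stable with 3 blocks: {S1,S4,S5} | {S0,S6} | {S7,S8}.
The equivalence class containing S0 is {S0,S6}, of size 2.

2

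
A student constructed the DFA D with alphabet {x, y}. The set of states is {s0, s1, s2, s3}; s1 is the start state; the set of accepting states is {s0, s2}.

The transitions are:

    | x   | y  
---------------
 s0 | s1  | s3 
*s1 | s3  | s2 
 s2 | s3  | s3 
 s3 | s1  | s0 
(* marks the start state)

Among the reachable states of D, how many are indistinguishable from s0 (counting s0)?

2

All states are reachable from the start state.
Start with accepting vs non-accepting: {s0,s2} | {s1,s3}.
The partition is now stable with 2 blocks: {s0,s2} | {s1,s3}.
The equivalence class containing s0 is {s0,s2}, of size 2.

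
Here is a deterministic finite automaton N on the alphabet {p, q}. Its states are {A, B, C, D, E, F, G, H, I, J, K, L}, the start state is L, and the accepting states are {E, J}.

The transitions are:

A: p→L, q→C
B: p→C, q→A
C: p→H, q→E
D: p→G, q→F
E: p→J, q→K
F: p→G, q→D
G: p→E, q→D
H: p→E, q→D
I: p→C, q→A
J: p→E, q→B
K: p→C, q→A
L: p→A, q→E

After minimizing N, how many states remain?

7

Reachable states from the start: {A,B,C,D,E,F,G,H,J,K,L}. Unreachable: {I} — drop them.
P0 = {E,J} | {A,B,C,D,F,G,H,K,L}.
On input p, block {A,B,C,D,F,G,H,K,L} splits into {A,B,C,D,F,K,L} and {G,H}.
Refine {A,B,C,D,F,K,L} on symbol p: members go to different blocks, giving {A,B,K,L} and {C,D,F}.
Split {A,B,K,L} by δ(·,p) → {A,L} and {B,K}.
On input q, block {A,L} splits into {A} and {L}.
Refine {C,D,F} on symbol q: members go to different blocks, giving {D,F} and {C}.
The partition is now stable with 7 blocks: {E,J} | {A} | {G,H} | {D,F} | {B,K} | {L} | {C}.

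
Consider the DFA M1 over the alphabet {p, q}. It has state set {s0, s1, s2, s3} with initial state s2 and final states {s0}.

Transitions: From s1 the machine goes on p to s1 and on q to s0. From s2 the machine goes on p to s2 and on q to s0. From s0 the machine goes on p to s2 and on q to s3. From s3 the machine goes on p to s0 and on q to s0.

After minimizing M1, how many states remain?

3

Reachable states from the start: {s0,s2,s3}. Unreachable: {s1} — drop them.
Start with accepting vs non-accepting: {s0} | {s2,s3}.
Split {s2,s3} by δ(·,p) → {s2} and {s3}.
The partition is now stable with 3 blocks: {s0} | {s2} | {s3}.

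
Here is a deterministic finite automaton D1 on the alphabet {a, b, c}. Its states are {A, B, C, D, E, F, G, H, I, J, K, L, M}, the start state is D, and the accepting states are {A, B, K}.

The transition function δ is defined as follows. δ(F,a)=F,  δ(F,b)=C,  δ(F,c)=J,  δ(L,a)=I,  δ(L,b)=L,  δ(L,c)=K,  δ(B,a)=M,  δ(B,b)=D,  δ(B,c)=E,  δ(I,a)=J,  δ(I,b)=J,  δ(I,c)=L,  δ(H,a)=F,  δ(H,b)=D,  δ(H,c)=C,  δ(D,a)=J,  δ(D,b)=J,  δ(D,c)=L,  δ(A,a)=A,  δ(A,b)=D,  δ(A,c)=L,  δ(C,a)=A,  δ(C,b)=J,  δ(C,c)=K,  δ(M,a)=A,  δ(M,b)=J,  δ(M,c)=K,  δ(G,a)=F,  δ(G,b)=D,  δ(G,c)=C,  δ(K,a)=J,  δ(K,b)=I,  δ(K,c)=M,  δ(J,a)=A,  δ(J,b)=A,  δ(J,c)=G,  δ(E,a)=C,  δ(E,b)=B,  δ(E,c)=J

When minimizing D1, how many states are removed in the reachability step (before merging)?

3

BFS from D reaches {A, C, D, F, G, I, J, K, L, M}; the 3 state(s) B, E, H are never visited.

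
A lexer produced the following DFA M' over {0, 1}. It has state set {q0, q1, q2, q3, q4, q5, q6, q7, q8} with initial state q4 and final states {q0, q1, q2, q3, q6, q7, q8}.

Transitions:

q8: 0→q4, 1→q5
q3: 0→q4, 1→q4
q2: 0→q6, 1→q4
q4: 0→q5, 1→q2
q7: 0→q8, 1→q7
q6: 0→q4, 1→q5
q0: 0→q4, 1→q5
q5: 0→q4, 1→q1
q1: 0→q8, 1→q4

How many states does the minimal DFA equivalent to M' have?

First remove the unreachable states {q0,q3,q7}; 6 states remain.
Start with accepting vs non-accepting: {q1,q2,q6,q8} | {q4,q5}.
Split {q1,q2,q6,q8} by δ(·,0) → {q1,q2} and {q6,q8}.
The partition is now stable with 3 blocks: {q1,q2} | {q4,q5} | {q6,q8}.

3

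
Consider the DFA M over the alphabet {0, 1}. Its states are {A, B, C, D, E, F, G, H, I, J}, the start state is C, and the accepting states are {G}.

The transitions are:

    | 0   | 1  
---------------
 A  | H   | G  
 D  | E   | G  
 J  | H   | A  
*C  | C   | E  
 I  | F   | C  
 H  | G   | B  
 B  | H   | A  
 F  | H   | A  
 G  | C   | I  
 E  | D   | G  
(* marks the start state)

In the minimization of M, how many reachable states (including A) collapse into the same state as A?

1

First remove the unreachable states {J}; 9 states remain.
P0 = {G} | {A,B,C,D,E,F,H,I}.
On input 0, block {A,B,C,D,E,F,H,I} splits into {A,B,C,D,E,F,I} and {H}.
Refine {A,B,C,D,E,F,I} on symbol 0: members go to different blocks, giving {C,D,E,I} and {A,B,F}.
Refine {C,D,E,I} on symbol 0: members go to different blocks, giving {C,D,E} and {I}.
Split {C,D,E} by δ(·,1) → {D,E} and {C}.
Split {A,B,F} by δ(·,1) → {B,F} and {A}.
The partition is now stable with 7 blocks: {G} | {D,E} | {H} | {B,F} | {I} | {C} | {A}.
State A belongs to the block {A}, which has 1 states.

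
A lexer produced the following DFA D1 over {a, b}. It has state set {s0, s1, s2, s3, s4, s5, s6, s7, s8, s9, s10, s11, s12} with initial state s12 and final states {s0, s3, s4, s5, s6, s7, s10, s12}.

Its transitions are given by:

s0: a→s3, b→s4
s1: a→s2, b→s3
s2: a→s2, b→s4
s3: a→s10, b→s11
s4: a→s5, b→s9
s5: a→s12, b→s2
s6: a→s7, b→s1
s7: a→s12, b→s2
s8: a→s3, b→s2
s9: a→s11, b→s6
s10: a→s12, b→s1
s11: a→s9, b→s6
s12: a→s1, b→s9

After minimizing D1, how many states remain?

States {s0,s8} cannot be reached from the start state, so discard them.
Initial partition by acceptance: {s3,s4,s5,s6,s7,s10,s12} | {s1,s2,s9,s11}.
On input a, block {s3,s4,s5,s6,s7,s10,s12} splits into {s3,s4,s5,s6,s7,s10} and {s12}.
On input a, block {s3,s4,s5,s6,s7,s10} splits into {s3,s4,s6} and {s5,s7,s10}.
Stable partition: {s3,s4,s6} | {s1,s2,s9,s11} | {s12} | {s5,s7,s10} — 4 equivalence classes.

4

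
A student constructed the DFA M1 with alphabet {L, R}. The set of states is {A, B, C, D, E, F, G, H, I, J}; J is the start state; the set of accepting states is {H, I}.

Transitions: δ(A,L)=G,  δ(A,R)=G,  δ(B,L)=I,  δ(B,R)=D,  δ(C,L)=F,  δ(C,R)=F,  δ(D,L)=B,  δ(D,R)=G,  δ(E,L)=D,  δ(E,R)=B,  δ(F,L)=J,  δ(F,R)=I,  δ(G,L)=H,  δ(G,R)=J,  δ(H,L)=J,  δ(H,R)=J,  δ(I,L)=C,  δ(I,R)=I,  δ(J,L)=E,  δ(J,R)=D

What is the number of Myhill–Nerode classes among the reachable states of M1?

9

Reachable states from the start: {B,C,D,E,F,G,H,I,J}. Unreachable: {A} — drop them.
Start with accepting vs non-accepting: {H,I} | {B,C,D,E,F,G,J}.
On input R, block {H,I} splits into {H} and {I}.
Refine {B,C,D,E,F,G,J} on symbol L: members go to different blocks, giving {C,D,E,F,J} and {B} and {G}.
On input L, block {C,D,E,F,J} splits into {C,E,F,J} and {D}.
Refine {C,E,F,J} on symbol L: members go to different blocks, giving {C,F,J} and {E}.
Split {C,F,J} by δ(·,L) → {C,F} and {J}.
Refine {C,F} on symbol L: members go to different blocks, giving {C} and {F}.
The partition is now stable with 9 blocks: {H} | {C} | {I} | {B} | {G} | {D} | {E} | {J} | {F}.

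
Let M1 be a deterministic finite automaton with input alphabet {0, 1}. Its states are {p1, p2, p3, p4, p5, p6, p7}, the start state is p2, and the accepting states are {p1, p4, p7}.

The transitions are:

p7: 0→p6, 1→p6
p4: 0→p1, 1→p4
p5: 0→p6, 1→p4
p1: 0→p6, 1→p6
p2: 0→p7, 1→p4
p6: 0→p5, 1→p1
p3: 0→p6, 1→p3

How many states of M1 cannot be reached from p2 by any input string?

1

Starting at p2 and following transitions, the reachable set is {p1, p2, p4, p5, p6, p7}. That leaves p3 unreachable — 1 in total.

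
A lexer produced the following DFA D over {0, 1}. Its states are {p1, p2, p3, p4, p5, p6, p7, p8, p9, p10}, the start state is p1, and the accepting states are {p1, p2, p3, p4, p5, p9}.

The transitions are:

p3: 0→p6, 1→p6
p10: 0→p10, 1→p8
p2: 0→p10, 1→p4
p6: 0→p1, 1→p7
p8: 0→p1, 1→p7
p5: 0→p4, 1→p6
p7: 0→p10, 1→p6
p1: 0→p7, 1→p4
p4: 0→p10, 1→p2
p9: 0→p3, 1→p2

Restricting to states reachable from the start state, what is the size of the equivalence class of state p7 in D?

States {p3,p5,p9} cannot be reached from the start state, so discard them.
Initial partition by acceptance: {p1,p2,p4} | {p6,p7,p8,p10}.
On input 0, block {p6,p7,p8,p10} splits into {p6,p8} and {p7,p10}.
No further refinement is possible. Final partition (3 blocks): {p1,p2,p4} | {p6,p8} | {p7,p10}.
State p7 belongs to the block {p7,p10}, which has 2 states.

2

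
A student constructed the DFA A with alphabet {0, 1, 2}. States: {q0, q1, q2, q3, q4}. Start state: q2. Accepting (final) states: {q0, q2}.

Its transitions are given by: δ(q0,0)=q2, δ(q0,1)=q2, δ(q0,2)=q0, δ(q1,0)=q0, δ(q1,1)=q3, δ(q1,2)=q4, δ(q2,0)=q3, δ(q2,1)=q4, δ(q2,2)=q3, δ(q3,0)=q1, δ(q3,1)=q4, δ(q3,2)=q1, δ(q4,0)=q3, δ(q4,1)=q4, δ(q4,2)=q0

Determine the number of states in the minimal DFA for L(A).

5

Start with accepting vs non-accepting: {q0,q2} | {q1,q3,q4}.
On input 0, block {q0,q2} splits into {q0} and {q2}.
Split {q1,q3,q4} by δ(·,0) → {q3,q4} and {q1}.
Split {q3,q4} by δ(·,0) → {q3} and {q4}.
Stable partition: {q0} | {q3} | {q2} | {q1} | {q4} — 5 equivalence classes.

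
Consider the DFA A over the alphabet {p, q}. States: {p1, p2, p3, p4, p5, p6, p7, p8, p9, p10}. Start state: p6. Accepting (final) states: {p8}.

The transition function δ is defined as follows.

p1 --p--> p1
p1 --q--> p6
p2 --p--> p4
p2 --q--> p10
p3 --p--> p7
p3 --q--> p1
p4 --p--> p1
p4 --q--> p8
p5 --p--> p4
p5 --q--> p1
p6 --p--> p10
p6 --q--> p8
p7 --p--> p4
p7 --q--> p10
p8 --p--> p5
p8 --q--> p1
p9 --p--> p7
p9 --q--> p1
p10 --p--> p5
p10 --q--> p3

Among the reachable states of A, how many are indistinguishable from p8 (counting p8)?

1

Reachable states from the start: {p1,p3,p4,p5,p6,p7,p8,p10}. Unreachable: {p2,p9} — drop them.
P0 = {p8} | {p1,p3,p4,p5,p6,p7,p10}.
On input q, block {p1,p3,p4,p5,p6,p7,p10} splits into {p1,p3,p5,p7,p10} and {p4,p6}.
On input p, block {p1,p3,p5,p7,p10} splits into {p1,p3,p10} and {p5,p7}.
On input p, block {p1,p3,p10} splits into {p3,p10} and {p1}.
Refine {p3,p10} on symbol q: members go to different blocks, giving {p3} and {p10}.
Split {p4,p6} by δ(·,p) → {p4} and {p6}.
Split {p5,p7} by δ(·,q) → {p5} and {p7}.
Stable partition: {p8} | {p3} | {p4} | {p5} | {p1} | {p10} | {p6} | {p7} — 8 equivalence classes.
The equivalence class containing p8 is {p8}, of size 1.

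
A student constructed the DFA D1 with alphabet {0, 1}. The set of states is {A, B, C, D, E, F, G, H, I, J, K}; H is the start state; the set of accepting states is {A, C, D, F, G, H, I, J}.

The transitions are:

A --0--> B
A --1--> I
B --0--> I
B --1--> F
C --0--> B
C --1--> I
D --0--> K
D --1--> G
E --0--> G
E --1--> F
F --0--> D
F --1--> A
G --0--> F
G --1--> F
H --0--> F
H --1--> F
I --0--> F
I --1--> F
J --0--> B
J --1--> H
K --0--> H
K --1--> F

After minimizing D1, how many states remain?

4

Reachable states from the start: {A,B,D,F,G,H,I,K}. Unreachable: {C,E,J} — drop them.
Start with accepting vs non-accepting: {A,D,F,G,H,I} | {B,K}.
On input 0, block {A,D,F,G,H,I} splits into {F,G,H,I} and {A,D}.
Split {F,G,H,I} by δ(·,0) → {G,H,I} and {F}.
No further refinement is possible. Final partition (4 blocks): {G,H,I} | {B,K} | {A,D} | {F}.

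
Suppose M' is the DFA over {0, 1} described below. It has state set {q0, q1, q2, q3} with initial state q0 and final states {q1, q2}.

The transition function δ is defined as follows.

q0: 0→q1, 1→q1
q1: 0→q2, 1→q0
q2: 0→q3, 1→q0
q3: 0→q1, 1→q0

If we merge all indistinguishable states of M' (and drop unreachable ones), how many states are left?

Initial partition by acceptance: {q1,q2} | {q0,q3}.
Split {q1,q2} by δ(·,0) → {q1} and {q2}.
Split {q0,q3} by δ(·,1) → {q0} and {q3}.
No further refinement is possible. Final partition (4 blocks): {q1} | {q0} | {q2} | {q3}.

4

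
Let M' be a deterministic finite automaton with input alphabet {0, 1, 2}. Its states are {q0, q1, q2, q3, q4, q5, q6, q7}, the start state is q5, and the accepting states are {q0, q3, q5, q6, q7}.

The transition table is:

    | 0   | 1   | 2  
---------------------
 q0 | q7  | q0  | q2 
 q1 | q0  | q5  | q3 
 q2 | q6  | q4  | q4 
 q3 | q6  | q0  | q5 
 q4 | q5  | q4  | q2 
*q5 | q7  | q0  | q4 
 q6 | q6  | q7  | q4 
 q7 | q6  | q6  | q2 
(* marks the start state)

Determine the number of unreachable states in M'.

BFS from q5 reaches {q0, q2, q4, q5, q6, q7}; the 2 state(s) q1, q3 are never visited.

2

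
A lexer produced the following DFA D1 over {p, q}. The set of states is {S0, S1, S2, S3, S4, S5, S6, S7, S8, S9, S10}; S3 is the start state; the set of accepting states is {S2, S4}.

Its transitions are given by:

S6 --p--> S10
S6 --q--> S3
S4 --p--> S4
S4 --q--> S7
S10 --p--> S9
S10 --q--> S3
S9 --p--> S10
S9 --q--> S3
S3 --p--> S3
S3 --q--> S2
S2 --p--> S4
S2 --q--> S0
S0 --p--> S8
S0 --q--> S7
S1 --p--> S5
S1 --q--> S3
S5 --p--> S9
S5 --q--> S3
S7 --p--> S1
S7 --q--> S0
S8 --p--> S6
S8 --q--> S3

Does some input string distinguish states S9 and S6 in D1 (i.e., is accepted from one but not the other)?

No

Start with accepting vs non-accepting: {S2,S4} | {S0,S1,S3,S5,S6,S7,S8,S9,S10}.
Split {S0,S1,S3,S5,S6,S7,S8,S9,S10} by δ(·,q) → {S0,S1,S5,S6,S7,S8,S9,S10} and {S3}.
Refine {S0,S1,S5,S6,S7,S8,S9,S10} on symbol q: members go to different blocks, giving {S1,S5,S6,S8,S9,S10} and {S0,S7}.
No further refinement is possible. Final partition (4 blocks): {S2,S4} | {S1,S5,S6,S8,S9,S10} | {S3} | {S0,S7}.
S9 and S6 lie in the same block of the stable partition, so they are equivalent — no string distinguishes them.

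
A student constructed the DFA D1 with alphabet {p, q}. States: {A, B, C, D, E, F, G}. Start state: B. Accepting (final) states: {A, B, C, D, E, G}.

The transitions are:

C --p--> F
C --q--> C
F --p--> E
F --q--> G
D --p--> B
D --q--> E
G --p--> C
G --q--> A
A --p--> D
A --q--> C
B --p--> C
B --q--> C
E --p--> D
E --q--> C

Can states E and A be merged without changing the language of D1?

P0 = {A,B,C,D,E,G} | {F}.
Refine {A,B,C,D,E,G} on symbol p: members go to different blocks, giving {A,B,D,E,G} and {C}.
Refine {A,B,D,E,G} on symbol p: members go to different blocks, giving {A,D,E} and {B,G}.
On input p, block {A,D,E} splits into {A,E} and {D}.
Refine {B,G} on symbol q: members go to different blocks, giving {B} and {G}.
No further refinement is possible. Final partition (6 blocks): {A,E} | {F} | {C} | {B} | {D} | {G}.
E and A lie in the same block of the stable partition, so they are equivalent — no string distinguishes them.

Yes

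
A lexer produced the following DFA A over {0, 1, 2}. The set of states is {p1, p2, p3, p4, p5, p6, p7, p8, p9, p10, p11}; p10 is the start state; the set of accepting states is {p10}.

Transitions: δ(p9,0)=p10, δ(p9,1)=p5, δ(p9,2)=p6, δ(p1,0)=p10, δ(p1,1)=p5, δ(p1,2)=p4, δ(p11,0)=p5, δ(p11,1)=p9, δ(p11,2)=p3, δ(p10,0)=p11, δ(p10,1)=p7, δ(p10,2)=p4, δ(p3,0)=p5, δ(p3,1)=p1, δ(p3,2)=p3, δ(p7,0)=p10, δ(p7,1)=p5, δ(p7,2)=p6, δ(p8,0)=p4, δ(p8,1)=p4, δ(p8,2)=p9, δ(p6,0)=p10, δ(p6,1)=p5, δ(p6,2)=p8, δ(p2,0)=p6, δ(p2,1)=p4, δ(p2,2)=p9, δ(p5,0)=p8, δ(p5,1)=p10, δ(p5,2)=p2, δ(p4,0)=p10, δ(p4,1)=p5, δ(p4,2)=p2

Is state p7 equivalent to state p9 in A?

Initial partition by acceptance: {p10} | {p1,p2,p3,p4,p5,p6,p7,p8,p9,p11}.
On input 0, block {p1,p2,p3,p4,p5,p6,p7,p8,p9,p11} splits into {p1,p4,p6,p7,p9} and {p2,p3,p5,p8,p11}.
Split {p1,p4,p6,p7,p9} by δ(·,2) → {p1,p7,p9} and {p4,p6}.
Split {p2,p3,p5,p8,p11} by δ(·,0) → {p3,p5,p11} and {p2,p8}.
Split {p3,p5,p11} by δ(·,0) → {p3,p11} and {p5}.
The partition is now stable with 6 blocks: {p10} | {p1,p7,p9} | {p3,p11} | {p4,p6} | {p2,p8} | {p5}.
p7 and p9 lie in the same block of the stable partition, so they are equivalent — no string distinguishes them.

Yes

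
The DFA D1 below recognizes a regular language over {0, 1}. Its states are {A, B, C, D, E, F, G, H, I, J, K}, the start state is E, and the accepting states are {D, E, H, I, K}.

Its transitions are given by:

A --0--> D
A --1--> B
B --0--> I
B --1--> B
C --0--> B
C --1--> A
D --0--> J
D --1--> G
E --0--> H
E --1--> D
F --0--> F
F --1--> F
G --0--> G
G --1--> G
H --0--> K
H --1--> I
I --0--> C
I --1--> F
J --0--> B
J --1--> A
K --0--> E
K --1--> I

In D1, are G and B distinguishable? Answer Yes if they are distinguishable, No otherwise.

Yes

Every state is reachable, so we keep all 11.
Initial partition by acceptance: {D,E,H,I,K} | {A,B,C,F,G,J}.
Split {D,E,H,I,K} by δ(·,0) → {E,H,K} and {D,I}.
Split {A,B,C,F,G,J} by δ(·,0) → {C,F,G,J} and {A,B}.
On input 0, block {C,F,G,J} splits into {C,J} and {F,G}.
Stable partition: {E,H,K} | {C,J} | {D,I} | {A,B} | {F,G} — 5 equivalence classes.
G and B end up in different blocks, so they are distinguishable. For instance, the string '0' is accepted from only B.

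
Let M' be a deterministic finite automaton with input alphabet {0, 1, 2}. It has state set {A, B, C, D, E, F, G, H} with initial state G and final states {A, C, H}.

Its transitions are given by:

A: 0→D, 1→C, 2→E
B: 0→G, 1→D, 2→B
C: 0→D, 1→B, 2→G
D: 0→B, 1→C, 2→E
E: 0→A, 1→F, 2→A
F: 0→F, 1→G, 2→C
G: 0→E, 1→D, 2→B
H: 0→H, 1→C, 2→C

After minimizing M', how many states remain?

Reachable states from the start: {A,B,C,D,E,F,G}. Unreachable: {H} — drop them.
Start with accepting vs non-accepting: {A,C} | {B,D,E,F,G}.
Split {A,C} by δ(·,1) → {A} and {C}.
Split {B,D,E,F,G} by δ(·,0) → {B,D,F,G} and {E}.
On input 0, block {B,D,F,G} splits into {B,D,F} and {G}.
On input 0, block {B,D,F} splits into {D,F} and {B}.
On input 0, block {D,F} splits into {D} and {F}.
Stable partition: {A} | {D} | {C} | {E} | {G} | {B} | {F} — 7 equivalence classes.

7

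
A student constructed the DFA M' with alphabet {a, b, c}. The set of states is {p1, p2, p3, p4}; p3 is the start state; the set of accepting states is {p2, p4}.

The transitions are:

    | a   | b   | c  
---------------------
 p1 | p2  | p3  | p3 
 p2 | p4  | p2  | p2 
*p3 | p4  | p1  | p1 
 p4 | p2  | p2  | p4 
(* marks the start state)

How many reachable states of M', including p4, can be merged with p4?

Every state is reachable, so we keep all 4.
Initial partition by acceptance: {p2,p4} | {p1,p3}.
Stable partition: {p2,p4} | {p1,p3} — 2 equivalence classes.
The equivalence class containing p4 is {p2,p4}, of size 2.

2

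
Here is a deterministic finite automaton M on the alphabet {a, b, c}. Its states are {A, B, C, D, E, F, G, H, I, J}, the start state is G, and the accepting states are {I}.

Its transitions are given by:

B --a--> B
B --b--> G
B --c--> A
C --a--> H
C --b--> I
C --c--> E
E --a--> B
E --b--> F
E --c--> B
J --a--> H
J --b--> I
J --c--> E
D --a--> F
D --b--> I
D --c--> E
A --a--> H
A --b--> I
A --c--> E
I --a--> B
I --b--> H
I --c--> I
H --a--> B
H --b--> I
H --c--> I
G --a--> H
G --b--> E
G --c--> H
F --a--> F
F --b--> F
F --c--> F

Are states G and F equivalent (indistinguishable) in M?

No

First remove the unreachable states {C,D,J}; 7 states remain.
Start with accepting vs non-accepting: {I} | {A,B,E,F,G,H}.
Split {A,B,E,F,G,H} by δ(·,b) → {B,E,F,G} and {A,H}.
Split {B,E,F,G} by δ(·,a) → {B,E,F} and {G}.
Refine {B,E,F} on symbol b: members go to different blocks, giving {E,F} and {B}.
Split {E,F} by δ(·,a) → {E} and {F}.
On input a, block {A,H} splits into {A} and {H}.
The partition is now stable with 7 blocks: {I} | {E} | {A} | {G} | {B} | {F} | {H}.
G and F end up in different blocks, so they are distinguishable. For instance, the string 'ab' is accepted from only G.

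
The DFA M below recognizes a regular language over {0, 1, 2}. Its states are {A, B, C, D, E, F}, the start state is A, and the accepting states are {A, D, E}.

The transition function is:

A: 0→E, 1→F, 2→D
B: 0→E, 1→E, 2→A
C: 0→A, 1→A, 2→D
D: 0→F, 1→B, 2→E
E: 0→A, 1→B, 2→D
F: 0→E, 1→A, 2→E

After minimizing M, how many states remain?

3

First remove the unreachable states {C}; 5 states remain.
Start with accepting vs non-accepting: {A,D,E} | {B,F}.
Refine {A,D,E} on symbol 0: members go to different blocks, giving {A,E} and {D}.
Stable partition: {A,E} | {B,F} | {D} — 3 equivalence classes.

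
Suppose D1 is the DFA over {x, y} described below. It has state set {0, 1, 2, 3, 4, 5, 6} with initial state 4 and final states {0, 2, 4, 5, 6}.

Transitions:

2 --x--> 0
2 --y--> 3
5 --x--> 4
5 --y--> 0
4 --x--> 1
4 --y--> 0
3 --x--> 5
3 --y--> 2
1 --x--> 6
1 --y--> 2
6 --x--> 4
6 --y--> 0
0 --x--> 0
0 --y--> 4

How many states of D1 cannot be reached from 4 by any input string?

Every one of the 7 states is reachable from 4.

0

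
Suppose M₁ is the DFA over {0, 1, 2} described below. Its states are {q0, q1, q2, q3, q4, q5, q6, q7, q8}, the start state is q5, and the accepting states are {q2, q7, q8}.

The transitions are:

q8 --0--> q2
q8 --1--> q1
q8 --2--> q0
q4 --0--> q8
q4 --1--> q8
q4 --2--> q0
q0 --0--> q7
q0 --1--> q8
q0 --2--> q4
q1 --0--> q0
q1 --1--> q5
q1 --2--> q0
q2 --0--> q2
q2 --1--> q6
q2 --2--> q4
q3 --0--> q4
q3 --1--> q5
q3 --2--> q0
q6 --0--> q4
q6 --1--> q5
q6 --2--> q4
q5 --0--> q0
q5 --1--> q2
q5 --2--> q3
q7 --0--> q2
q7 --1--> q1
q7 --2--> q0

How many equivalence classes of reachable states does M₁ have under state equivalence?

4

P0 = {q2,q7,q8} | {q0,q1,q3,q4,q5,q6}.
On input 0, block {q0,q1,q3,q4,q5,q6} splits into {q1,q3,q5,q6} and {q0,q4}.
On input 1, block {q1,q3,q5,q6} splits into {q1,q3,q6} and {q5}.
No further refinement is possible. Final partition (4 blocks): {q2,q7,q8} | {q1,q3,q6} | {q0,q4} | {q5}.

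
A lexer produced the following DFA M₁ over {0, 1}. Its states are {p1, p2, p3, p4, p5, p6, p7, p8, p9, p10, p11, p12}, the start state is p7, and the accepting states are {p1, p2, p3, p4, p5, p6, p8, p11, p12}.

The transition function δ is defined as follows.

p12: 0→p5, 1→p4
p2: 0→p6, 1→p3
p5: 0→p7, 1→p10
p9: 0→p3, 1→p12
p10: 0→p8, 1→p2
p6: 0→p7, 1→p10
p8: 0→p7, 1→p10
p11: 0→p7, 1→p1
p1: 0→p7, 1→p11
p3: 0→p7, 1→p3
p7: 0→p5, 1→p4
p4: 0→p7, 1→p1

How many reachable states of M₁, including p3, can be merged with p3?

4

First remove the unreachable states {p9,p12}; 10 states remain.
Start with accepting vs non-accepting: {p1,p2,p3,p4,p5,p6,p8,p11} | {p7,p10}.
Refine {p1,p2,p3,p4,p5,p6,p8,p11} on symbol 0: members go to different blocks, giving {p1,p3,p4,p5,p6,p8,p11} and {p2}.
Refine {p1,p3,p4,p5,p6,p8,p11} on symbol 1: members go to different blocks, giving {p1,p3,p4,p11} and {p5,p6,p8}.
Split {p7,p10} by δ(·,1) → {p7} and {p10}.
No further refinement is possible. Final partition (5 blocks): {p1,p3,p4,p11} | {p7} | {p2} | {p5,p6,p8} | {p10}.
State p3 belongs to the block {p1,p3,p4,p11}, which has 4 states.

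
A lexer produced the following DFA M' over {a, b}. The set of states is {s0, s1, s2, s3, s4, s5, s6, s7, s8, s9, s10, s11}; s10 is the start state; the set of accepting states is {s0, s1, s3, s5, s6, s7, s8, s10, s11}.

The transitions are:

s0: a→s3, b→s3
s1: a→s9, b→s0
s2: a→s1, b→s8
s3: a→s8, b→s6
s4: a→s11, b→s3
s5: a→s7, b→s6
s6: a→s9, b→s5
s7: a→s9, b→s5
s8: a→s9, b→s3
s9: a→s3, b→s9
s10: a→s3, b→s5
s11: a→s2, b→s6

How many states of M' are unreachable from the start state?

5

BFS from s10 reaches {s3, s5, s6, s7, s8, s9, s10}; the 5 state(s) s0, s1, s2, s4, s11 are never visited.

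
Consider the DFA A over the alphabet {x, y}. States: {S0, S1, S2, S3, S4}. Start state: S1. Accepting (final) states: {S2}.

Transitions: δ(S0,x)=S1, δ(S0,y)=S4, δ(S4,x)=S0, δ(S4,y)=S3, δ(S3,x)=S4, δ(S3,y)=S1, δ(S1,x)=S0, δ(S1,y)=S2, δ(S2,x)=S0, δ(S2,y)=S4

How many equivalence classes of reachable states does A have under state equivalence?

Every state is reachable, so we keep all 5.
Start with accepting vs non-accepting: {S2} | {S0,S1,S3,S4}.
On input y, block {S0,S1,S3,S4} splits into {S0,S3,S4} and {S1}.
Split {S0,S3,S4} by δ(·,x) → {S3,S4} and {S0}.
Split {S3,S4} by δ(·,x) → {S3} and {S4}.
No further refinement is possible. Final partition (5 blocks): {S2} | {S3} | {S1} | {S0} | {S4}.

5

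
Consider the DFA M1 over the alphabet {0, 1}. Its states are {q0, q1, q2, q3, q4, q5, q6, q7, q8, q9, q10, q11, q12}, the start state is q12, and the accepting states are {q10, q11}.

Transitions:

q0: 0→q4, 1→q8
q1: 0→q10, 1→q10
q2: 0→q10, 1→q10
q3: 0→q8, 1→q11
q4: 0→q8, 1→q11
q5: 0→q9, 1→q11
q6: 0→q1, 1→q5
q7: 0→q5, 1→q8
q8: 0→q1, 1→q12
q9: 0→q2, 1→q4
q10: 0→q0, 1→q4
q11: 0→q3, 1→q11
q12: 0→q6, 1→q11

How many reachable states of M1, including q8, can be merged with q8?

Reachable states from the start: {q0,q1,q2,q3,q4,q5,q6,q8,q9,q10,q11,q12}. Unreachable: {q7} — drop them.
Start with accepting vs non-accepting: {q10,q11} | {q0,q1,q2,q3,q4,q5,q6,q8,q9,q12}.
On input 1, block {q10,q11} splits into {q10} and {q11}.
On input 0, block {q0,q1,q2,q3,q4,q5,q6,q8,q9,q12} splits into {q0,q3,q4,q5,q6,q8,q9,q12} and {q1,q2}.
Refine {q0,q3,q4,q5,q6,q8,q9,q12} on symbol 0: members go to different blocks, giving {q0,q3,q4,q5,q12} and {q6,q8,q9}.
On input 0, block {q0,q3,q4,q5,q12} splits into {q3,q4,q5,q12} and {q0}.
The partition is now stable with 6 blocks: {q10} | {q3,q4,q5,q12} | {q11} | {q1,q2} | {q6,q8,q9} | {q0}.
The equivalence class containing q8 is {q6,q8,q9}, of size 3.

3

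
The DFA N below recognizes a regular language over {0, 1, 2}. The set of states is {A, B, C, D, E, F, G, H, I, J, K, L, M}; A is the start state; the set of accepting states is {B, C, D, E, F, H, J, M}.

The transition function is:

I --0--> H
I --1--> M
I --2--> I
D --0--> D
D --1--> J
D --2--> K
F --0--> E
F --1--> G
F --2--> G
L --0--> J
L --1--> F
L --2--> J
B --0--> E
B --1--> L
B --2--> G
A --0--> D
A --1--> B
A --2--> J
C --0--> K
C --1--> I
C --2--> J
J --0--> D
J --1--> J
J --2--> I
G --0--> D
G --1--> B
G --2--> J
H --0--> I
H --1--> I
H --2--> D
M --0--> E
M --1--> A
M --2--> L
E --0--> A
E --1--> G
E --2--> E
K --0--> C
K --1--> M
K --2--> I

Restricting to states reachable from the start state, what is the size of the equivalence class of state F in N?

All states are reachable from the start state.
Start with accepting vs non-accepting: {B,C,D,E,F,H,J,M} | {A,G,I,K,L}.
Split {B,C,D,E,F,H,J,M} by δ(·,0) → {B,D,F,J,M} and {C,E,H}.
On input 0, block {B,D,F,J,M} splits into {B,F,M} and {D,J}.
Split {A,G,I,K,L} by δ(·,0) → {A,G,L} and {I,K}.
Split {C,E,H} by δ(·,0) → {C,H} and {E}.
Stable partition: {B,F,M} | {A,G,L} | {C,H} | {D,J} | {I,K} | {E} — 6 equivalence classes.
State F belongs to the block {B,F,M}, which has 3 states.

3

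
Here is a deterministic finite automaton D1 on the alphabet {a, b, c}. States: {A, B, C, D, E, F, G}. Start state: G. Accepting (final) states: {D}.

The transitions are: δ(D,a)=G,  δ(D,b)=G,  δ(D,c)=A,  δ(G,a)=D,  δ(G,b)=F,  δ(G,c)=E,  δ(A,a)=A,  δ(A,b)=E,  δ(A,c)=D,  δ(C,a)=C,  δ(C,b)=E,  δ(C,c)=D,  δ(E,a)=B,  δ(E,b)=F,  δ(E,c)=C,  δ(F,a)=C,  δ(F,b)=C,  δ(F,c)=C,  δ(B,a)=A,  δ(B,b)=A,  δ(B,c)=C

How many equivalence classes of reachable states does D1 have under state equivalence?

5

Every state is reachable, so we keep all 7.
Start with accepting vs non-accepting: {D} | {A,B,C,E,F,G}.
Split {A,B,C,E,F,G} by δ(·,a) → {A,B,C,E,F} and {G}.
Refine {A,B,C,E,F} on symbol c: members go to different blocks, giving {B,E,F} and {A,C}.
On input a, block {B,E,F} splits into {B,F} and {E}.
No further refinement is possible. Final partition (5 blocks): {D} | {B,F} | {G} | {A,C} | {E}.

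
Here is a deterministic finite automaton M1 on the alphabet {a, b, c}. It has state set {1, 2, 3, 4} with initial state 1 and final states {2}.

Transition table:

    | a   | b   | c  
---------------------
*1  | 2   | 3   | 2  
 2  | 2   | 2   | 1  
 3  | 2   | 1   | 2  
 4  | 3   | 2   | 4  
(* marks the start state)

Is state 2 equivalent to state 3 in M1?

No

Reachable states from the start: {1,2,3}. Unreachable: {4} — drop them.
P0 = {2} | {1,3}.
No further refinement is possible. Final partition (2 blocks): {2} | {1,3}.
2 and 3 end up in different blocks, so they are distinguishable. For instance, the string 'ε' is accepted from only 2.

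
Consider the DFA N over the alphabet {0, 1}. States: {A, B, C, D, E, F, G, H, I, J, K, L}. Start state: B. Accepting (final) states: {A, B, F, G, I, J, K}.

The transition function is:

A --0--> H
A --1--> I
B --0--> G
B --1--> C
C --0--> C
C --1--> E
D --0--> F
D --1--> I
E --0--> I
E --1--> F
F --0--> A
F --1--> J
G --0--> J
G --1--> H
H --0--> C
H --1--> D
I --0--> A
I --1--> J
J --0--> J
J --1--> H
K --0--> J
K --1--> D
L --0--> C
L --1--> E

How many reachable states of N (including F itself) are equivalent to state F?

Reachable states from the start: {A,B,C,D,E,F,G,H,I,J}. Unreachable: {K,L} — drop them.
Initial partition by acceptance: {A,B,F,G,I,J} | {C,D,E,H}.
Split {A,B,F,G,I,J} by δ(·,0) → {B,F,G,I,J} and {A}.
Refine {B,F,G,I,J} on symbol 0: members go to different blocks, giving {B,G,J} and {F,I}.
Refine {C,D,E,H} on symbol 0: members go to different blocks, giving {C,H} and {D,E}.
No further refinement is possible. Final partition (5 blocks): {B,G,J} | {C,H} | {A} | {F,I} | {D,E}.
The equivalence class containing F is {F,I}, of size 2.

2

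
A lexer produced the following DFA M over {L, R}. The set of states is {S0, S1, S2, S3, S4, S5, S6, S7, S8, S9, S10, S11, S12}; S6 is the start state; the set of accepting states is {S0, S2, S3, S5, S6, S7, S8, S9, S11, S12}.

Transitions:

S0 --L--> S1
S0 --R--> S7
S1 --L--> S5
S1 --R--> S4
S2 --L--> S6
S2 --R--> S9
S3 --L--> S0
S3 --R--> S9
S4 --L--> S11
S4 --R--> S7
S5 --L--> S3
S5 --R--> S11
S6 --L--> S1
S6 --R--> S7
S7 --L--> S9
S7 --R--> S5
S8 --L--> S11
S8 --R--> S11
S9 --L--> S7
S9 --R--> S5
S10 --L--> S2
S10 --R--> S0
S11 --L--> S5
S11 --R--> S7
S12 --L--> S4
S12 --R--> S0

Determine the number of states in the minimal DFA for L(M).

7

Reachable states from the start: {S0,S1,S3,S4,S5,S6,S7,S9,S11}. Unreachable: {S2,S8,S10,S12} — drop them.
Initial partition by acceptance: {S0,S3,S5,S6,S7,S9,S11} | {S1,S4}.
Refine {S0,S3,S5,S6,S7,S9,S11} on symbol L: members go to different blocks, giving {S3,S5,S7,S9,S11} and {S0,S6}.
Split {S3,S5,S7,S9,S11} by δ(·,L) → {S5,S7,S9,S11} and {S3}.
On input L, block {S5,S7,S9,S11} splits into {S7,S9,S11} and {S5}.
Split {S7,S9,S11} by δ(·,L) → {S7,S9} and {S11}.
Refine {S1,S4} on symbol L: members go to different blocks, giving {S1} and {S4}.
No further refinement is possible. Final partition (7 blocks): {S7,S9} | {S1} | {S0,S6} | {S3} | {S5} | {S11} | {S4}.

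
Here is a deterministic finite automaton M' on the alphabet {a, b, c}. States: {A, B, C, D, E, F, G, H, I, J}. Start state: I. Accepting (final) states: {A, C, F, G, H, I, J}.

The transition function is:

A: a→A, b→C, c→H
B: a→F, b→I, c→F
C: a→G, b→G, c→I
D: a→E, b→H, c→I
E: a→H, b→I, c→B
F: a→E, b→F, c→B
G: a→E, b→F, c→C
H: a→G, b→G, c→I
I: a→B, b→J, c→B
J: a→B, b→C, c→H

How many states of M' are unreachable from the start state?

Starting at I and following transitions, the reachable set is {B, C, E, F, G, H, I, J}. That leaves A, D unreachable — 2 in total.

2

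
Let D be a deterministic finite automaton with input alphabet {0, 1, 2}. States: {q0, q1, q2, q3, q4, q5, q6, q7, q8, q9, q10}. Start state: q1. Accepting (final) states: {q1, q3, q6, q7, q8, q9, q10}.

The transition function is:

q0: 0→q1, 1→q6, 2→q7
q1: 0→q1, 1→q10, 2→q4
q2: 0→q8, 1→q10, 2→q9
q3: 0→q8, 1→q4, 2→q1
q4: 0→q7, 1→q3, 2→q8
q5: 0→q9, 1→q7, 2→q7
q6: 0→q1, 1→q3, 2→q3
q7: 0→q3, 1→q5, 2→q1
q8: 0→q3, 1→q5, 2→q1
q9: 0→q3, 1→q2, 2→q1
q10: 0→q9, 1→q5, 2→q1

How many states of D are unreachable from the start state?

2

No path from q1 leads to q0, q6; the other 9 states are all reachable.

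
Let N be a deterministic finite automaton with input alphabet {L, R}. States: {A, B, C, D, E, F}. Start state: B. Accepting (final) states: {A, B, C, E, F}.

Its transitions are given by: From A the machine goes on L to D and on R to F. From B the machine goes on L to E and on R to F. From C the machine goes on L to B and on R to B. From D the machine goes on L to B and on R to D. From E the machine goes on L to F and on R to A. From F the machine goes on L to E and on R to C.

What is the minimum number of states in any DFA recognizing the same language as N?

All states are reachable from the start state.
P0 = {A,B,C,E,F} | {D}.
Refine {A,B,C,E,F} on symbol L: members go to different blocks, giving {B,C,E,F} and {A}.
Split {B,C,E,F} by δ(·,R) → {B,C,F} and {E}.
On input L, block {B,C,F} splits into {B,F} and {C}.
On input R, block {B,F} splits into {B} and {F}.
No further refinement is possible. Final partition (6 blocks): {B} | {D} | {A} | {E} | {C} | {F}.

6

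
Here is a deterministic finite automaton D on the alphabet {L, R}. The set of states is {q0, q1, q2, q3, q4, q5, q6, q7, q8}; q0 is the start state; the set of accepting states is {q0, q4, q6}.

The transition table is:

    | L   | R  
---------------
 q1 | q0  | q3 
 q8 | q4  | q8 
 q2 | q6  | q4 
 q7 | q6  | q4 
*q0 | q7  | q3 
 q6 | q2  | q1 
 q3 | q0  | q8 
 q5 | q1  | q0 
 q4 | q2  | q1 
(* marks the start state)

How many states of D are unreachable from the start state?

1

No path from q0 leads to q5; the other 8 states are all reachable.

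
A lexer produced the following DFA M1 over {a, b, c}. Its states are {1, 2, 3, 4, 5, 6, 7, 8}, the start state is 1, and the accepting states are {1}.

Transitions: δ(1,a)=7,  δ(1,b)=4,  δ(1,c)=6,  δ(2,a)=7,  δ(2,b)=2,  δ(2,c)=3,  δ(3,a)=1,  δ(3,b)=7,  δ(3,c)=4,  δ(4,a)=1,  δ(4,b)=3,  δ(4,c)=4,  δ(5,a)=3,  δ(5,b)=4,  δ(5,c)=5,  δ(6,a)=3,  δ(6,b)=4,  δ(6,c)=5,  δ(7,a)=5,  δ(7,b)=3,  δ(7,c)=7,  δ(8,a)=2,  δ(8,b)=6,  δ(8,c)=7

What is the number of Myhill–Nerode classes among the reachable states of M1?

5

First remove the unreachable states {2,8}; 6 states remain.
Start with accepting vs non-accepting: {1} | {3,4,5,6,7}.
Split {3,4,5,6,7} by δ(·,a) → {5,6,7} and {3,4}.
Refine {5,6,7} on symbol a: members go to different blocks, giving {5,6} and {7}.
Split {3,4} by δ(·,b) → {3} and {4}.
No further refinement is possible. Final partition (5 blocks): {1} | {5,6} | {3} | {7} | {4}.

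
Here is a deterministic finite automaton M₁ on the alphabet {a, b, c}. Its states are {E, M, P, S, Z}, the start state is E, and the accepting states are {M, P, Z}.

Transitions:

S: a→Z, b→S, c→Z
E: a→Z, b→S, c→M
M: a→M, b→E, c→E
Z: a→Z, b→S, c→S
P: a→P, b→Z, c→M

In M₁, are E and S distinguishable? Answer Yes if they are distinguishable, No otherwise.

States {P} cannot be reached from the start state, so discard them.
P0 = {M,Z} | {E,S}.
The partition is now stable with 2 blocks: {M,Z} | {E,S}.
E and S lie in the same block of the stable partition, so they are equivalent — no string distinguishes them.

No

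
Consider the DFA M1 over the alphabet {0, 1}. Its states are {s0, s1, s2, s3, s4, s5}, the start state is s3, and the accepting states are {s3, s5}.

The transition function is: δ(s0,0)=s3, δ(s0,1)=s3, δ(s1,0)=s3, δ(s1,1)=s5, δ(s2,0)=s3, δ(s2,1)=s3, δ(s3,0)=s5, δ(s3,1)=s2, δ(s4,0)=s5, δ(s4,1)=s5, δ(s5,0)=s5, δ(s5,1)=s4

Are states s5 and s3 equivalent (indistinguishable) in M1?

Yes

First remove the unreachable states {s0,s1}; 4 states remain.
Start with accepting vs non-accepting: {s3,s5} | {s2,s4}.
No further refinement is possible. Final partition (2 blocks): {s3,s5} | {s2,s4}.
s5 and s3 lie in the same block of the stable partition, so they are equivalent — no string distinguishes them.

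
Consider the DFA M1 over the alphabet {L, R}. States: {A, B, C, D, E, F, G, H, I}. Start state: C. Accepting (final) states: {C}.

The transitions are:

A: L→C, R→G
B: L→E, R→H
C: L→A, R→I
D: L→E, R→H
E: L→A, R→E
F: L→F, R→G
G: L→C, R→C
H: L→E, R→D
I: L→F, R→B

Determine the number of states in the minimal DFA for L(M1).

7

P0 = {C} | {A,B,D,E,F,G,H,I}.
Split {A,B,D,E,F,G,H,I} by δ(·,L) → {B,D,E,F,H,I} and {A,G}.
On input L, block {B,D,E,F,H,I} splits into {B,D,F,H,I} and {E}.
Refine {B,D,F,H,I} on symbol L: members go to different blocks, giving {B,D,H} and {F,I}.
On input R, block {A,G} splits into {A} and {G}.
Split {F,I} by δ(·,R) → {F} and {I}.
Stable partition: {C} | {B,D,H} | {A} | {E} | {F} | {G} | {I} — 7 equivalence classes.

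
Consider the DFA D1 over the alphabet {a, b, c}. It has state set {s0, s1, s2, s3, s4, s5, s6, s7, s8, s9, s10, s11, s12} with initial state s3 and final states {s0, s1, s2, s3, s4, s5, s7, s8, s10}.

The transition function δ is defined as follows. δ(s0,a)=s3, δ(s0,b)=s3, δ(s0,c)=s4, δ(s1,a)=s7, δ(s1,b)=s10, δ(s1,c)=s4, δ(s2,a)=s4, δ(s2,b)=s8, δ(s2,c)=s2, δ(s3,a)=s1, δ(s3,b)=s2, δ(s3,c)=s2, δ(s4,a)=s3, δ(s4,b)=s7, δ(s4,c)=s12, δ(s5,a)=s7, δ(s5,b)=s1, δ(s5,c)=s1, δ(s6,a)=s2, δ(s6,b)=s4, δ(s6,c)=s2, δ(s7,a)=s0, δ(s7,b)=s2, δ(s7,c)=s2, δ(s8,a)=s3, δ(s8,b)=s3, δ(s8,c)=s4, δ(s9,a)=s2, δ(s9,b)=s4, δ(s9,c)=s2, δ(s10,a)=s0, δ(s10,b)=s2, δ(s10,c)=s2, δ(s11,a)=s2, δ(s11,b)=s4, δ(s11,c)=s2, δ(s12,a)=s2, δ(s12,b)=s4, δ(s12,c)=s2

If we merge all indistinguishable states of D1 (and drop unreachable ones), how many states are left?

Reachable states from the start: {s0,s1,s2,s3,s4,s7,s8,s10,s12}. Unreachable: {s5,s6,s9,s11} — drop them.
Start with accepting vs non-accepting: {s0,s1,s2,s3,s4,s7,s8,s10} | {s12}.
On input c, block {s0,s1,s2,s3,s4,s7,s8,s10} splits into {s0,s1,s2,s3,s7,s8,s10} and {s4}.
Refine {s0,s1,s2,s3,s7,s8,s10} on symbol a: members go to different blocks, giving {s0,s1,s3,s7,s8,s10} and {s2}.
On input b, block {s0,s1,s3,s7,s8,s10} splits into {s0,s1,s8} and {s3,s7,s10}.
The partition is now stable with 5 blocks: {s0,s1,s8} | {s12} | {s4} | {s2} | {s3,s7,s10}.

5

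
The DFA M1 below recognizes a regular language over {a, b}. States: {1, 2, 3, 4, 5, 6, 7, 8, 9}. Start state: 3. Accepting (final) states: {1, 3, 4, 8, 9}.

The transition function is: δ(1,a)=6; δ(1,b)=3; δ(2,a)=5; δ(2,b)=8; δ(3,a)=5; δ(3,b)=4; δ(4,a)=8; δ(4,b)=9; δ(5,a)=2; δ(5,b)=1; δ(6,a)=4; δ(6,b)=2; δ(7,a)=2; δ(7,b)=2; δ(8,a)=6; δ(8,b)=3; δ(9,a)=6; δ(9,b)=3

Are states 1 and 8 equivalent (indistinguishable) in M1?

Yes

Reachable states from the start: {1,2,3,4,5,6,8,9}. Unreachable: {7} — drop them.
Start with accepting vs non-accepting: {1,3,4,8,9} | {2,5,6}.
On input a, block {1,3,4,8,9} splits into {1,3,8,9} and {4}.
Split {1,3,8,9} by δ(·,b) → {1,8,9} and {3}.
Refine {2,5,6} on symbol a: members go to different blocks, giving {2,5} and {6}.
The partition is now stable with 5 blocks: {1,8,9} | {2,5} | {4} | {3} | {6}.
1 and 8 lie in the same block of the stable partition, so they are equivalent — no string distinguishes them.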